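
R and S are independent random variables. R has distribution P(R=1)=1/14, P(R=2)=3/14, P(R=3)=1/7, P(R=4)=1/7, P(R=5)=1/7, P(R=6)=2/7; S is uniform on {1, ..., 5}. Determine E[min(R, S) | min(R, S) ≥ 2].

3

P(min(R, S) ≥ 2) = 26/35.
Summing min(R,S)·P(x,y) over outcomes with min(R, S) ≥ 2 gives 78/35.
E[min(R, S) | min(R, S) ≥ 2] = (78/35) / (26/35) = 3.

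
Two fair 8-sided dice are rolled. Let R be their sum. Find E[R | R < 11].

P(R < 11) = 43/64.
E[R | R < 11] = (155/32) / (43/64) = 310/43.

310/43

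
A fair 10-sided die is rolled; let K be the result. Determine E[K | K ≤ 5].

Given K ≤ 5, K is equally likely to be any of {1, 2, 3, 4, 5}.
E[K | K ≤ 5] = (1 + 2 + 3 + 4 + 5) / 5 = 3.

3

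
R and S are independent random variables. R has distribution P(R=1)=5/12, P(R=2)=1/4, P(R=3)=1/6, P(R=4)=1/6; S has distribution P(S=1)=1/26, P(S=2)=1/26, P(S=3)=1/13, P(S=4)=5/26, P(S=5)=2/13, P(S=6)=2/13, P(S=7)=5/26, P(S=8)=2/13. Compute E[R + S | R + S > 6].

1815/208

P(R + S > 6) = 2/3.
Summing (R+S)·P(x,y) over outcomes with R + S > 6 gives 605/104.
E[R + S | R + S > 6] = (605/104) / (2/3) = 1815/208.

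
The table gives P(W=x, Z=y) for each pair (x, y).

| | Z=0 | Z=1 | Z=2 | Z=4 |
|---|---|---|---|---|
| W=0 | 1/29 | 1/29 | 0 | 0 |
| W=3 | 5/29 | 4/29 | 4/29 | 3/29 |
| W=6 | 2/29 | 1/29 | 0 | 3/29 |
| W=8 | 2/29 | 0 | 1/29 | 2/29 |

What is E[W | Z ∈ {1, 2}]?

P(Z ∈ {1, 2}) = 11/29.
Σ W·P over the event = 0·(1/29) + 3·(4/29) + 3·(4/29) + 6·(1/29) + 8·(1/29) = 38/29.
E[W | Z ∈ {1, 2}] = (38/29) / (11/29) = 38/11.

38/11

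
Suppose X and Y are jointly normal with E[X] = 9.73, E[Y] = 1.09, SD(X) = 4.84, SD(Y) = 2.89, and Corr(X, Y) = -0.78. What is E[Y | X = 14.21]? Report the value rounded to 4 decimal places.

-0.9965

For a bivariate normal, E[Y | X=x] = μ_Y + ρ·(σ_Y/σ_X)·(x − μ_X).
E[Y | X=14.21] = 1.09 + (-0.78)·(2.89/4.84)·(14.21 − (9.73)) = 1.09 + (-0.46574)·(4.48) = -0.9965.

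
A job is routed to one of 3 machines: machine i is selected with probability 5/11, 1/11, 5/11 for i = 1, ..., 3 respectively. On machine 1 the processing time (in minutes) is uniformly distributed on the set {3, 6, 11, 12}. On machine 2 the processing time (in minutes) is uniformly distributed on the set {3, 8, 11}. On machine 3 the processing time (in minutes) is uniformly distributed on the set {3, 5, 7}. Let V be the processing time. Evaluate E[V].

E[V | machine 1] = (3+6+11+12)/4 = 8.
E[V | machine 2] = (3+8+11)/3 = 22/3.
E[V | machine 3] = (3+5+7)/3 = 5.
By the law of total expectation,
E[V] = (5/11)·(8) + (1/11)·(22/3) + (5/11)·(5) = 217/33.

217/33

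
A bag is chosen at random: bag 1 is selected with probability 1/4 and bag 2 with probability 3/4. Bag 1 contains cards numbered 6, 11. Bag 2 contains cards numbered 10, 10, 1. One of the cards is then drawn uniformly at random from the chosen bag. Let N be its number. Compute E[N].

59/8

E[N | bag 1] = (6+11)/2 = 17/2.
E[N | bag 2] = (10+10+1)/3 = 7.
By the law of total expectation,
E[N] = (1/4)·(17/2) + (3/4)·(7) = 59/8.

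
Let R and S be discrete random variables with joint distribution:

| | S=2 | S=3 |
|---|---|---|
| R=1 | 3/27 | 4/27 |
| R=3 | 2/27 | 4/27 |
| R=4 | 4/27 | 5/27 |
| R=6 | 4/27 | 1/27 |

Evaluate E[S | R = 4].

P(R = 4) = 1/3.
Σ S·P over the event = 2·(4/27) + 3·(5/27) = 23/27.
E[S | R = 4] = (23/27) / (1/3) = 23/9.

23/9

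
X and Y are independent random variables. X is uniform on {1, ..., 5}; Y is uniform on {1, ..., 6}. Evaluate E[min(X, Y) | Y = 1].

1

Outcomes with Y = 1: (1,1), (2,1), (3,1), (4,1), (5,1), each with probability 1/30.
E[min(X, Y) | Y = 1] = (1 + 1 + 1 + 1 + 1) / 5 = 1.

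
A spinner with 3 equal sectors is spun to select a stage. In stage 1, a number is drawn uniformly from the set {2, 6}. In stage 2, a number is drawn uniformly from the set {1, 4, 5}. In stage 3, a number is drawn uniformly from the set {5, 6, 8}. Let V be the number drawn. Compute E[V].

41/9

E[V | stage 1] = (2+6)/2 = 4.
E[V | stage 2] = (1+4+5)/3 = 10/3.
E[V | stage 3] = (5+6+8)/3 = 19/3.
E[V] = (1/3)·(4) + (1/3)·(10/3) + (1/3)·(19/3) = 41/9.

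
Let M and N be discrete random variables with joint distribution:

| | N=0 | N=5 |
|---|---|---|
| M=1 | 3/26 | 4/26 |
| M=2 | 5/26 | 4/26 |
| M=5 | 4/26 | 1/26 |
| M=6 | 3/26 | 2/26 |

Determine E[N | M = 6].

2

P(M = 6) = 5/26.
Σ N·P over the event = 0·(3/26) + 5·(2/26) = 5/13.
E[N | M = 6] = (5/13) / (5/26) = 2.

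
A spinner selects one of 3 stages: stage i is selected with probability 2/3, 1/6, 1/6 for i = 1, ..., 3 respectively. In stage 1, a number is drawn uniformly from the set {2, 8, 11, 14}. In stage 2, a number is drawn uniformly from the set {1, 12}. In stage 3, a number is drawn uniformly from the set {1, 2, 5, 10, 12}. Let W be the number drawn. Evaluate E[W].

E[W | stage 1] = (2+8+11+14)/4 = 35/4.
E[W | stage 2] = (1+12)/2 = 13/2.
E[W | stage 3] = (1+2+5+10+12)/5 = 6.
By the law of total expectation,
E[W] = (2/3)·(35/4) + (1/6)·(13/2) + (1/6)·(6) = 95/12.

95/12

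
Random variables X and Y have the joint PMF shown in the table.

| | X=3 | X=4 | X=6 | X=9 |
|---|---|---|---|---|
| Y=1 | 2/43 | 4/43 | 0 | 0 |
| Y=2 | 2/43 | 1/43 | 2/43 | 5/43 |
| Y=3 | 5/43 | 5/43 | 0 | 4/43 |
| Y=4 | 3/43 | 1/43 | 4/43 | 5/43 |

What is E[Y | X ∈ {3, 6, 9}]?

95/32

P(X ∈ {3, 6, 9}) = 32/43.
Summing Y·P(X=x,Y=y) over the conditioning event gives 95/43.
E[Y | X ∈ {3, 6, 9}] = (95/43) / (32/43) = 95/32.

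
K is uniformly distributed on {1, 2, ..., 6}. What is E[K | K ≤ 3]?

Given K ≤ 3, K is equally likely to be any of {1, 2, 3}.
E[K | K ≤ 3] = (1 + 2 + 3) / 3 = 2.

2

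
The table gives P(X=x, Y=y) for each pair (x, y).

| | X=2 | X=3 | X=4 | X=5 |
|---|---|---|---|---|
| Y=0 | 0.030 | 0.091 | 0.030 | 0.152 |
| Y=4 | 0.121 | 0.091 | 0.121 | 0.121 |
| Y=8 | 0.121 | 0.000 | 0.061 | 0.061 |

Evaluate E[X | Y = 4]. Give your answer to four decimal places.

P(Y = 4) = 0.454.
Σ X·P over the event = 2·(0.121) + 3·(0.091) + 4·(0.121) + 5·(0.121) = 1.604.
E[X | Y = 4] = (1.604) / (0.454) = 3.5330.

3.5330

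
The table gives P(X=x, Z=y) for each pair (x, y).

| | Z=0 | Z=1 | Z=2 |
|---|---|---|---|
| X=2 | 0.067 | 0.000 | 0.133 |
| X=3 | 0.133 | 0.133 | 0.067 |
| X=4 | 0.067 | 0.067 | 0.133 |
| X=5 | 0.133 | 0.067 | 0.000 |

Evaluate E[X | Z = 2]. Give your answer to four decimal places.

P(Z = 2) = 0.333.
Σ X·P over the event = 2·(0.133) + 3·(0.067) + 4·(0.133) = 0.999.
E[X | Z = 2] = (0.999) / (0.333) = 3.0000.

3.0000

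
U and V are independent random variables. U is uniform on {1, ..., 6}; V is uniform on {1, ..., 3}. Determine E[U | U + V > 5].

P(U + V > 5) = 1/2.
Summing U·P(x,y) over outcomes with U + V > 5 gives 22/9.
E[U | U + V > 5] = (22/9) / (1/2) = 44/9.

44/9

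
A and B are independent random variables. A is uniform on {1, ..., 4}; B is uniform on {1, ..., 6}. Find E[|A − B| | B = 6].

7/2

Outcomes with B = 6: (1,6), (2,6), (3,6), (4,6), each with probability 1/24.
E[|A − B| | B = 6] = (5 + 4 + 3 + 2) / 4 = 7/2.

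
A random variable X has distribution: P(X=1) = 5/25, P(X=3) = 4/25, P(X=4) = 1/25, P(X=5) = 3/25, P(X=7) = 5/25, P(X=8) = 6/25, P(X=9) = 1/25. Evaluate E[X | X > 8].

P(X > 8) = 1/25.
Σ over the event: 9·1/25 = 9/25.
E[X | X > 8] = (9/25) / (1/25) = 9.

9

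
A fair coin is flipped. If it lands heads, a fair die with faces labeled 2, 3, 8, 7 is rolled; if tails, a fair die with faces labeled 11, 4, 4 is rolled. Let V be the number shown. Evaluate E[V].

17/3

E[V | heads] = (2+3+8+7)/4 = 5.
E[V | tails] = (11+4+4)/3 = 19/3.
E[V] = (1/2)·(5) + (1/2)·(19/3) = 17/3.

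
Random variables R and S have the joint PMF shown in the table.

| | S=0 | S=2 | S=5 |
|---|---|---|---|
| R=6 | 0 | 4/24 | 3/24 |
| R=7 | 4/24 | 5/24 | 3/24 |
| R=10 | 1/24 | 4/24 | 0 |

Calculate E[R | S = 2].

99/13

P(S = 2) = 13/24.
Σ R·P over the event = 6·(4/24) + 7·(5/24) + 10·(4/24) = 33/8.
E[R | S = 2] = (33/8) / (13/24) = 99/13.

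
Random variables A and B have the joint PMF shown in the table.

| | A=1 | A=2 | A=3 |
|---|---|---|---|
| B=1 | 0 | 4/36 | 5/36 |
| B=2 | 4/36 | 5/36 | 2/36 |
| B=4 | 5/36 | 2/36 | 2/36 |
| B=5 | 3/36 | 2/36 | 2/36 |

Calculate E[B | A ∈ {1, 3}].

70/23

P(A ∈ {1, 3}) = 23/36.
Summing B·P(A=x,B=y) over the conditioning event gives 35/18.
E[B | A ∈ {1, 3}] = (35/18) / (23/36) = 70/23.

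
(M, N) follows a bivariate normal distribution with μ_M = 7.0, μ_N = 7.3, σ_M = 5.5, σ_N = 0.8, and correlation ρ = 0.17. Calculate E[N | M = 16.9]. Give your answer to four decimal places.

7.5448

E[N | M=x] = μ_N + ρ(σ_N/σ_M)(x − μ_M) for jointly normal variables.
E[N | M=16.9] = 7.3 + (0.17)·(0.8/5.5)·(16.9 − (7.0)) = 7.3 + (0.024727)·(9.9) = 7.5448.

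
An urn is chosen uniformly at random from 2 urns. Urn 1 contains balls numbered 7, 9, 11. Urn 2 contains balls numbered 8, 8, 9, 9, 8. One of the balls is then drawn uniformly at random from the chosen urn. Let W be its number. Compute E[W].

87/10

E[W | urn 1] = (7+9+11)/3 = 9.
E[W | urn 2] = (8+8+9+9+8)/5 = 42/5.
By the law of total expectation,
E[W] = (1/2)·(9) + (1/2)·(42/5) = 87/10.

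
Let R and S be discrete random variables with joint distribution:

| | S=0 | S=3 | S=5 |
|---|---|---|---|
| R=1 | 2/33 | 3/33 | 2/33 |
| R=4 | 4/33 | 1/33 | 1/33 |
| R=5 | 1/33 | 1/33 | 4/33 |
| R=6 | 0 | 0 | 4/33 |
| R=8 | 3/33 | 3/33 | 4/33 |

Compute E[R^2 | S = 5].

P(S = 5) = 5/11.
Σ R^2·P over the event = 1·(2/33) + 16·(1/33) + 25·(4/33) + 36·(4/33) + 64·(4/33) = 518/33.
E[R^2 | S = 5] = (518/33) / (5/11) = 518/15.

518/15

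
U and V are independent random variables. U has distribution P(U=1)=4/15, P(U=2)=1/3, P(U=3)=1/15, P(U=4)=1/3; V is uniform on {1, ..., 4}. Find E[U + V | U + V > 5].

74/11

P(U + V > 5) = 11/30.
Summing (U+V)·P(x,y) over outcomes with U + V > 5 gives 37/15.
E[U + V | U + V > 5] = (37/15) / (11/30) = 74/11.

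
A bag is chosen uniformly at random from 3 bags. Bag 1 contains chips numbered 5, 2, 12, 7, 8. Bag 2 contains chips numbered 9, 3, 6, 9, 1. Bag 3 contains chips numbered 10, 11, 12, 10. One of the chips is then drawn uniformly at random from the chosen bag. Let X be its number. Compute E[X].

E[X | bag 1] = (5+2+12+7+8)/5 = 34/5.
E[X | bag 2] = (9+3+6+9+1)/5 = 28/5.
E[X | bag 3] = (10+11+12+10)/4 = 43/4.
E[X] = (1/3)·(34/5) + (1/3)·(28/5) + (1/3)·(43/4) = 463/60.

463/60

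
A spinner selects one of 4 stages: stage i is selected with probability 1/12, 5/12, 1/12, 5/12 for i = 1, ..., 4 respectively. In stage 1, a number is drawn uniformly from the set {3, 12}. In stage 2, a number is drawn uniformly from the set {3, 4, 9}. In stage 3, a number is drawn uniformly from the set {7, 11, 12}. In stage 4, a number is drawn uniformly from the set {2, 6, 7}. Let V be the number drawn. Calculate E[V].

415/72

E[V | stage 1] = (3+12)/2 = 15/2.
E[V | stage 2] = (3+4+9)/3 = 16/3.
E[V | stage 3] = (7+11+12)/3 = 10.
E[V | stage 4] = (2+6+7)/3 = 5.
E[V] = (1/12)·(15/2) + (5/12)·(16/3) + (1/12)·(10) + (5/12)·(5) = 415/72.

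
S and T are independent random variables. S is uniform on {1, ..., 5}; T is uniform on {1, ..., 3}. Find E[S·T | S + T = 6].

22/3

P(S + T = 6) = 1/5.
Summing ST·P(x,y) over outcomes with S + T = 6 gives 22/15.
E[S·T | S + T = 6] = (22/15) / (1/5) = 22/3.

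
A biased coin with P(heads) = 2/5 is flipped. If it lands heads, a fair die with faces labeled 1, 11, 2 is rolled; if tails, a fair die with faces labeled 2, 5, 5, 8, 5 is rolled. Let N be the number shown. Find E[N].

E[N | heads] = (1+11+2)/3 = 14/3.
E[N | tails] = (2+5+5+8+5)/5 = 5.
By the law of total expectation,
E[N] = (2/5)·(14/3) + (3/5)·(5) = 73/15.

73/15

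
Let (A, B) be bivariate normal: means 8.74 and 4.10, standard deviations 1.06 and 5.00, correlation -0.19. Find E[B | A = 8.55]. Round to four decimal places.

4.2703

The regression of B on A has slope ρ·σ_B/σ_A and passes through (μ_A, μ_B).
E[B | A=8.55] = 4.10 + (-0.19)·(5.00/1.06)·(8.55 − (8.74)) = 4.10 + (-0.89623)·(-0.19) = 4.2703.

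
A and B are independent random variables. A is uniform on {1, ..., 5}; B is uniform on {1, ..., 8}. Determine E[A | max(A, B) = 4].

Outcomes with max(A, B) = 4: (1,4), (2,4), (3,4), (4,1), (4,2), (4,3), (4,4), each with probability 1/40.
E[A | max(A, B) = 4] = (1 + 2 + 3 + 4 + 4 + 4 + 4) / 7 = 22/7.

22/7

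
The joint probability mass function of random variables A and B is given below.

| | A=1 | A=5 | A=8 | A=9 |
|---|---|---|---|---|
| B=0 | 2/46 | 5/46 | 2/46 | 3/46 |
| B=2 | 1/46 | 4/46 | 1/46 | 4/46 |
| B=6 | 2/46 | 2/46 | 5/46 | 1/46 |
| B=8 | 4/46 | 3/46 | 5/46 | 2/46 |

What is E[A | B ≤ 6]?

P(B ≤ 6) = 16/23.
Summing A·P(A=x,B=y) over the conditioning event gives 98/23.
E[A | B ≤ 6] = (98/23) / (16/23) = 49/8.

49/8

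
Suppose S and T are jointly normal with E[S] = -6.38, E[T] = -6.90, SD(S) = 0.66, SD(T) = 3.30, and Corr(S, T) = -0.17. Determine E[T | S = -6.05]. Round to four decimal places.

The regression of T on S has slope ρ·σ_T/σ_S and passes through (μ_S, μ_T).
E[T | S=-6.05] = -6.90 + (-0.17)·(3.30/0.66)·(-6.05 − (-6.38)) = -6.90 + (-0.85)·(0.33) = -7.1805.

-7.1805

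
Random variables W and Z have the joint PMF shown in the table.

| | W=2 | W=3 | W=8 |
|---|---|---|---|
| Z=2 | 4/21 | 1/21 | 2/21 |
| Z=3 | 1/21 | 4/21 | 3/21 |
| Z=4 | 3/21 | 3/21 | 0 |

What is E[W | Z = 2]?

27/7

P(Z = 2) = 1/3.
Σ W·P over the event = 2·(4/21) + 3·(1/21) + 8·(2/21) = 9/7.
E[W | Z = 2] = (9/7) / (1/3) = 27/7.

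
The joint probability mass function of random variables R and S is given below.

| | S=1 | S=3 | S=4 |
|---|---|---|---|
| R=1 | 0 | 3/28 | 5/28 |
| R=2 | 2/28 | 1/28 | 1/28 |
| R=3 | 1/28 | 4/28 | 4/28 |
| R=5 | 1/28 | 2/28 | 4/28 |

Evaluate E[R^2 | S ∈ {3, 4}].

P(S ∈ {3, 4}) = 6/7.
Σ R^2·P over the event = 1·(3/28) + 1·(5/28) + 4·(1/28) + 4·(1/28) + 9·(4/28) + 9·(4/28) + 25·(2/28) + 25·(4/28) = 17/2.
E[R^2 | S ∈ {3, 4}] = (17/2) / (6/7) = 119/12.

119/12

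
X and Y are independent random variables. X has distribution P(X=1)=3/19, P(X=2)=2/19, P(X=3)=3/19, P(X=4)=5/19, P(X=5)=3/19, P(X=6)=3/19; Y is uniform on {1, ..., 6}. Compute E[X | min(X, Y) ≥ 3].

31/7

P(min(X, Y) ≥ 3) = 28/57.
Summing X·P(x,y) over outcomes with min(X, Y) ≥ 3 gives 124/57.
E[X | min(X, Y) ≥ 3] = (124/57) / (28/57) = 31/7.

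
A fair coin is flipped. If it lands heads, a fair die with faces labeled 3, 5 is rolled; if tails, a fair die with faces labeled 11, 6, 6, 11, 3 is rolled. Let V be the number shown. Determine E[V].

E[V | heads] = (3+5)/2 = 4.
E[V | tails] = (11+6+6+11+3)/5 = 37/5.
E[V] = (1/2)·(4) + (1/2)·(37/5) = 57/10.

57/10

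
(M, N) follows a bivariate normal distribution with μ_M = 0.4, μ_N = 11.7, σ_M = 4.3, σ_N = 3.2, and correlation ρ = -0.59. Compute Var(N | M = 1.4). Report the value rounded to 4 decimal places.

6.6755

Var(N | M=x) = (1 − ρ²)·σ_N².
Var(N | M=1.4) = (3.2)²·(1 − (-0.59)²) = 10.24·0.6519 = 6.6755.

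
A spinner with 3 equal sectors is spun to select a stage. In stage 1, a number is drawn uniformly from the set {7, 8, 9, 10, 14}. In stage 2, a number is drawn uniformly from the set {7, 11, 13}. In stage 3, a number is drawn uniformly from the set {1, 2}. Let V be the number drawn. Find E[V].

643/90

E[V | stage 1] = (7+8+9+10+14)/5 = 48/5.
E[V | stage 2] = (7+11+13)/3 = 31/3.
E[V | stage 3] = (1+2)/2 = 3/2.
By the law of total expectation,
E[V] = (1/3)·(48/5) + (1/3)·(31/3) + (1/3)·(3/2) = 643/90.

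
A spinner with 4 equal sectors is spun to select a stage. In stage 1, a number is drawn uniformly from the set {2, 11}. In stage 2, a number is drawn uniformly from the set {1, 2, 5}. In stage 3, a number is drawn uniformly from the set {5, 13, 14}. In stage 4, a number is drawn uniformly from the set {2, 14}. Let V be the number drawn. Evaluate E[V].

E[V | stage 1] = (2+11)/2 = 13/2.
E[V | stage 2] = (1+2+5)/3 = 8/3.
E[V | stage 3] = (5+13+14)/3 = 32/3.
E[V | stage 4] = (2+14)/2 = 8.
By the law of total expectation,
E[V] = (1/4)·(13/2) + (1/4)·(8/3) + (1/4)·(32/3) + (1/4)·(8) = 167/24.

167/24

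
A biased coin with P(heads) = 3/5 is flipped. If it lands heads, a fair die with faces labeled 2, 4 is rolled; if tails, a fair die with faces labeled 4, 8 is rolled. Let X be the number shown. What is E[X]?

21/5

E[X | heads] = (2+4)/2 = 3.
E[X | tails] = (4+8)/2 = 6.
By the law of total expectation,
E[X] = (3/5)·(3) + (2/5)·(6) = 21/5.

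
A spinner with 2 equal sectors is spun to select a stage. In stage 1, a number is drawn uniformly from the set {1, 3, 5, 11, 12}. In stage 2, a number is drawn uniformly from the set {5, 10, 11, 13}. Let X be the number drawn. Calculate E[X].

E[X | stage 1] = (1+3+5+11+12)/5 = 32/5.
E[X | stage 2] = (5+10+11+13)/4 = 39/4.
E[X] = (1/2)·(32/5) + (1/2)·(39/4) = 323/40.

323/40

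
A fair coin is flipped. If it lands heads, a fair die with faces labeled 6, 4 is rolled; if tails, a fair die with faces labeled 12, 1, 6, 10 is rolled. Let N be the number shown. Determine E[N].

E[N | heads] = (6+4)/2 = 5.
E[N | tails] = (12+1+6+10)/4 = 29/4.
E[N] = (1/2)·(5) + (1/2)·(29/4) = 49/8.

49/8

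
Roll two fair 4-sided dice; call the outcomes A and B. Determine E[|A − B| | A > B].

Outcomes with A > B: (2,1), (3,1), (3,2), (4,1), (4,2), (4,3), each with probability 1/16.
E[|A − B| | A > B] = (1 + 2 + 1 + 3 + 2 + 1) / 6 = 5/3.

5/3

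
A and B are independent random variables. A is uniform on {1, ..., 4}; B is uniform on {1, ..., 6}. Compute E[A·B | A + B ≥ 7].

P(A + B ≥ 7) = 5/12.
Summing AB·P(x,y) over outcomes with A + B ≥ 7 gives 145/24.
E[A·B | A + B ≥ 7] = (145/24) / (5/12) = 29/2.

29/2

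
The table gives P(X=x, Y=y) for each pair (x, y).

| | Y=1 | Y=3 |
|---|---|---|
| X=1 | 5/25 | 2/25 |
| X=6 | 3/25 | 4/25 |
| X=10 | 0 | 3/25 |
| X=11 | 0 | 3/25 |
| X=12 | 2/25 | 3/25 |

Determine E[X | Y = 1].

47/10

P(Y = 1) = 2/5.
Summing X·P(X=x,Y=y) over the conditioning event gives 47/25.
E[X | Y = 1] = (47/25) / (2/5) = 47/10.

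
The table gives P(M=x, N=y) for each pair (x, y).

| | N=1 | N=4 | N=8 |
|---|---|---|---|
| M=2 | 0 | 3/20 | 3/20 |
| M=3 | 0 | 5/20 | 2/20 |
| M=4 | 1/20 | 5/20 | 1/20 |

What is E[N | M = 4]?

P(M = 4) = 7/20.
Σ N·P over the event = 1·(1/20) + 4·(5/20) + 8·(1/20) = 29/20.
E[N | M = 4] = (29/20) / (7/20) = 29/7.

29/7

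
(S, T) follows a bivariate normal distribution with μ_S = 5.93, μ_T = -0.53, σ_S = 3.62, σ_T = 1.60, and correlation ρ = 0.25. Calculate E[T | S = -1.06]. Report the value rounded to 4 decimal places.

The regression of T on S has slope ρ·σ_T/σ_S and passes through (μ_S, μ_T).
E[T | S=-1.06] = -0.53 + (0.25)·(1.60/3.62)·(-1.06 − (5.93)) = -0.53 + (0.1105)·(-6.99) = -1.3024.

-1.3024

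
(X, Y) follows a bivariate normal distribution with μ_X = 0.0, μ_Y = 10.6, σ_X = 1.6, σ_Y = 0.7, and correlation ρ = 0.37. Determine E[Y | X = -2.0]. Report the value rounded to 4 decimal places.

10.2763

For a bivariate normal, E[Y | X=x] = μ_Y + ρ·(σ_Y/σ_X)·(x − μ_X).
E[Y | X=-2.0] = 10.6 + (0.37)·(0.7/1.6)·(-2.0 − (0.0)) = 10.6 + (0.16187)·(-2) = 10.2763.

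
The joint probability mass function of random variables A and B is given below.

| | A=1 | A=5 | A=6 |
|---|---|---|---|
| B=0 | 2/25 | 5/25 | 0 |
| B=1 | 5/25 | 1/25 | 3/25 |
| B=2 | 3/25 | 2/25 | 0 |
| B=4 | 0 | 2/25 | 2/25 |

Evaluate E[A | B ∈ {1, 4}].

50/13

P(B ∈ {1, 4}) = 13/25.
Summing A·P(A=x,B=y) over the conditioning event gives 2.
E[A | B ∈ {1, 4}] = (2) / (13/25) = 50/13.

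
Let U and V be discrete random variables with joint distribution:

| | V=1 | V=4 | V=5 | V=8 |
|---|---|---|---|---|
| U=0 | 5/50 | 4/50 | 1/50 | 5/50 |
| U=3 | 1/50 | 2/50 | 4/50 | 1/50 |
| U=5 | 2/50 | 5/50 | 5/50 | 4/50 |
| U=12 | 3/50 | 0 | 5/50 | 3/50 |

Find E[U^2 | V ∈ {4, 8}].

P(V ∈ {4, 8}) = 12/25.
Σ U^2·P over the event = 0·(4/50) + 0·(5/50) + 9·(2/50) + 9·(1/50) + 25·(5/50) + 25·(4/50) + 144·(3/50) = 342/25.
E[U^2 | V ∈ {4, 8}] = (342/25) / (12/25) = 57/2.

57/2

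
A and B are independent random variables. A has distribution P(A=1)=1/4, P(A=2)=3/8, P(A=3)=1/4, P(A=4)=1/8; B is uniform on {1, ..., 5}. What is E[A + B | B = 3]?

21/4

P(B = 3) = 1/5.
Summing (A+B)·P(x,y) over outcomes with B = 3 gives 21/20.
E[A + B | B = 3] = (21/20) / (1/5) = 21/4.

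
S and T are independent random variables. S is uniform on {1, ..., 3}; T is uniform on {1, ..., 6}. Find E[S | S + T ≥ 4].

32/15

P(S + T ≥ 4) = 5/6.
Summing S·P(x,y) over outcomes with S + T ≥ 4 gives 16/9.
E[S | S + T ≥ 4] = (16/9) / (5/6) = 32/15.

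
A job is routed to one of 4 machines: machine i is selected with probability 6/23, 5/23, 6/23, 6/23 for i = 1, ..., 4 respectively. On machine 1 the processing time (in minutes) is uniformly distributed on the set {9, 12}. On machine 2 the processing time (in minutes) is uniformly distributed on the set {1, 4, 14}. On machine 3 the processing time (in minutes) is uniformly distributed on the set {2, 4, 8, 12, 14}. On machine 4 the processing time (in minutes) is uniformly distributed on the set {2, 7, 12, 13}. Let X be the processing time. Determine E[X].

581/69

E[X | machine 1] = (9+12)/2 = 21/2.
E[X | machine 2] = (1+4+14)/3 = 19/3.
E[X | machine 3] = (2+4+8+12+14)/5 = 8.
E[X | machine 4] = (2+7+12+13)/4 = 17/2.
E[X] = (6/23)·(21/2) + (5/23)·(19/3) + (6/23)·(8) + (6/23)·(17/2) = 581/69.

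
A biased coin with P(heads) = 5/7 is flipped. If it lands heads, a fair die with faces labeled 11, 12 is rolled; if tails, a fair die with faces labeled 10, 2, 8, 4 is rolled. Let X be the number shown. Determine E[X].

E[X | heads] = (11+12)/2 = 23/2.
E[X | tails] = (10+2+8+4)/4 = 6.
By the law of total expectation,
E[X] = (5/7)·(23/2) + (2/7)·(6) = 139/14.

139/14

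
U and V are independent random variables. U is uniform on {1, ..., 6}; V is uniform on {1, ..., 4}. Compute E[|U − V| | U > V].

P(U > V) = 7/12.
Summing |U−V|·P(x,y) over outcomes with U > V gives 17/12.
E[|U − V| | U > V] = (17/12) / (7/12) = 17/7.

17/7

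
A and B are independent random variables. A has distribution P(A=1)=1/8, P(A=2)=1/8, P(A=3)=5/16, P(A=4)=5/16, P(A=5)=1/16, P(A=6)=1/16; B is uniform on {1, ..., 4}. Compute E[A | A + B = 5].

41/14

P(A + B = 5) = 7/32.
Summing A·P(x,y) over outcomes with A + B = 5 gives 41/64.
E[A | A + B = 5] = (41/64) / (7/32) = 41/14.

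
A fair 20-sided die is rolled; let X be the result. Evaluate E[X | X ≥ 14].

Given X ≥ 14, X is equally likely to be any of {14, 15, 16, 17, 18, 19, 20}.
E[X | X ≥ 14] = (14 + 15 + 16 + 17 + 18 + 19 + 20) / 7 = 17.

17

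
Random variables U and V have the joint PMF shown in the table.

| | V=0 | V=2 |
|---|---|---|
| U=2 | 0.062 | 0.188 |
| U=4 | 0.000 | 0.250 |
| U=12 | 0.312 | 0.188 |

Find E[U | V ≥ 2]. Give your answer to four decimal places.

P(V ≥ 2) = 0.626.
Summing U·P(U=x,V=y) over the conditioning event gives 3.632.
E[U | V ≥ 2] = (3.632) / (0.626) = 5.8019.

5.8019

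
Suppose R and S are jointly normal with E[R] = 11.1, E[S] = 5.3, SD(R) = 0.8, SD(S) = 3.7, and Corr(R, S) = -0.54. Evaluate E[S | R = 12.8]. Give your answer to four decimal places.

The regression of S on R has slope ρ·σ_S/σ_R and passes through (μ_R, μ_S).
E[S | R=12.8] = 5.3 + (-0.54)·(3.7/0.8)·(12.8 − (11.1)) = 5.3 + (-2.4975)·(1.7) = 1.0543.

1.0543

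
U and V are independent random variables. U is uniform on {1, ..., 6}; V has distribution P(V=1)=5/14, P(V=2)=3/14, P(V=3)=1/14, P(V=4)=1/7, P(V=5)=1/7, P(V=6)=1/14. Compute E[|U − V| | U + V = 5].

25/11

P(U + V = 5) = 11/84.
Summing |U−V|·P(x,y) over outcomes with U + V = 5 gives 25/84.
E[|U − V| | U + V = 5] = (25/84) / (11/84) = 25/11.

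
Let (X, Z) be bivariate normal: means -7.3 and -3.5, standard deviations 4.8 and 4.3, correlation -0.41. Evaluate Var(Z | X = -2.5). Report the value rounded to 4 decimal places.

The conditional variance in a bivariate normal is σ_Z²(1 − ρ²), independent of x.
Var(Z | X=-2.5) = (4.3)²·(1 − (-0.41)²) = 18.49·0.8319 = 15.3818.

15.3818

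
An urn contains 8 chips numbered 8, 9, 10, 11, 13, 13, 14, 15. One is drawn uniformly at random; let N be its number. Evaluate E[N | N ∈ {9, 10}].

P(N ∈ {9, 10}) = 1/4.
Σ over the event: 9·1/8 + 10·1/8 = 19/8.
E[N | N ∈ {9, 10}] = (19/8) / (1/4) = 19/2.

19/2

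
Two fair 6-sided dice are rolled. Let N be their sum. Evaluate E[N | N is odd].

7

P(N is odd) = 1/2.
Σ over the event: 3·1/18 + 5·1/9 + 7·1/6 + 9·1/9 + 11·1/18 = 7/2.
E[N | N is odd] = (7/2) / (1/2) = 7.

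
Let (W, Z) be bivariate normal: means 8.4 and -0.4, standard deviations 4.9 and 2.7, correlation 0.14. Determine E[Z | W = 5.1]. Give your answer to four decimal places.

E[Z | W=x] = μ_Z + ρ(σ_Z/σ_W)(x − μ_W) for jointly normal variables.
E[Z | W=5.1] = -0.4 + (0.14)·(2.7/4.9)·(5.1 − (8.4)) = -0.4 + (0.077143)·(-3.3) = -0.6546.

-0.6546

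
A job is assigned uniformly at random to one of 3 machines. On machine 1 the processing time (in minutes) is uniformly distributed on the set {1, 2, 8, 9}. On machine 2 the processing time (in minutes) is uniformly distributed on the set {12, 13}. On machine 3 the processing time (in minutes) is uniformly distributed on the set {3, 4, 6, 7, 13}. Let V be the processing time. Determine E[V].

241/30

E[V | machine 1] = (1+2+8+9)/4 = 5.
E[V | machine 2] = (12+13)/2 = 25/2.
E[V | machine 3] = (3+4+6+7+13)/5 = 33/5.
By the law of total expectation,
E[V] = (1/3)·(5) + (1/3)·(25/2) + (1/3)·(33/5) = 241/30.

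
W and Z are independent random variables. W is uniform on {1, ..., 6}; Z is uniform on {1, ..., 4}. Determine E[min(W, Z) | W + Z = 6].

2

P(W + Z = 6) = 1/6.
Summing min(W,Z)·P(x,y) over outcomes with W + Z = 6 gives 1/3.
E[min(W, Z) | W + Z = 6] = (1/3) / (1/6) = 2.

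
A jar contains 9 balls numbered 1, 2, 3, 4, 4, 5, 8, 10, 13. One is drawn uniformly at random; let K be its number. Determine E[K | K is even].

28/5

P(K is even) = 5/9.
Σ over the event: 2·1/9 + 4·2/9 + 8·1/9 + 10·1/9 = 28/9.
E[K | K is even] = (28/9) / (5/9) = 28/5.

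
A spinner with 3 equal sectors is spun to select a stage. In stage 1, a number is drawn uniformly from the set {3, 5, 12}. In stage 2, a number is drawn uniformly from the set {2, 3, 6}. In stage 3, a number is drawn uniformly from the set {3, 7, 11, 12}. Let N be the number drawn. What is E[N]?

E[N | stage 1] = (3+5+12)/3 = 20/3.
E[N | stage 2] = (2+3+6)/3 = 11/3.
E[N | stage 3] = (3+7+11+12)/4 = 33/4.
By the law of total expectation,
E[N] = (1/3)·(20/3) + (1/3)·(11/3) + (1/3)·(33/4) = 223/36.

223/36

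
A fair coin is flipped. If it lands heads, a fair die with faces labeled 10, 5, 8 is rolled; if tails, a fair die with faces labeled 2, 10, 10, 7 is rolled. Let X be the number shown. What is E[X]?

E[X | heads] = (10+5+8)/3 = 23/3.
E[X | tails] = (2+10+10+7)/4 = 29/4.
By the law of total expectation,
E[X] = (1/2)·(23/3) + (1/2)·(29/4) = 179/24.

179/24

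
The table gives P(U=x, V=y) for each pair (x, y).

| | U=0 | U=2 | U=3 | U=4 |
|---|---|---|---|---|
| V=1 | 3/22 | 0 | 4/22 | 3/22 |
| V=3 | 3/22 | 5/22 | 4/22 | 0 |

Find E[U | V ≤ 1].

12/5

P(V ≤ 1) = 5/11.
Σ U·P over the event = 0·(3/22) + 3·(4/22) + 4·(3/22) = 12/11.
E[U | V ≤ 1] = (12/11) / (5/11) = 12/5.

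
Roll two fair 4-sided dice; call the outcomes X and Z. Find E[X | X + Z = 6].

3

Outcomes with X + Z = 6: (2,4), (3,3), (4,2), each with probability 1/16.
E[X | X + Z = 6] = (2 + 3 + 4) / 3 = 3.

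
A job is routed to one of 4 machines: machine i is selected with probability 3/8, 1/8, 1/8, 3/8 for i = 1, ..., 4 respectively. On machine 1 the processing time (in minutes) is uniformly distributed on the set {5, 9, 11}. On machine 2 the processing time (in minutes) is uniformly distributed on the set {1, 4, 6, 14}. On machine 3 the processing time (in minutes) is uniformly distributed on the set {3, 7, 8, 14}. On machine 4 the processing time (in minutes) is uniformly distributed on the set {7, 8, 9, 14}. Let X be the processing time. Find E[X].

E[X | machine 1] = (5+9+11)/3 = 25/3.
E[X | machine 2] = (1+4+6+14)/4 = 25/4.
E[X | machine 3] = (3+7+8+14)/4 = 8.
E[X | machine 4] = (7+8+9+14)/4 = 19/2.
By the law of total expectation,
E[X] = (3/8)·(25/3) + (1/8)·(25/4) + (1/8)·(8) + (3/8)·(19/2) = 271/32.

271/32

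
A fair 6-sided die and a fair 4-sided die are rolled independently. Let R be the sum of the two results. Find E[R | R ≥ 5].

P(R ≥ 5) = 3/4.
Σ over the event: 5·1/6 + 6·1/6 + 7·1/6 + 8·1/8 + 9·1/12 + 10·1/24 = 31/6.
E[R | R ≥ 5] = (31/6) / (3/4) = 62/9.

62/9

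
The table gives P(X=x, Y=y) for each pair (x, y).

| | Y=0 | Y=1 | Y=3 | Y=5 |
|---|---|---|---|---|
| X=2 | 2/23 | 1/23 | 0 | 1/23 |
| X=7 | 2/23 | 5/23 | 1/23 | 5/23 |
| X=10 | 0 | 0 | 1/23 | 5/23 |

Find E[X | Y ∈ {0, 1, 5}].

142/21

P(Y ∈ {0, 1, 5}) = 21/23.
Σ X·P over the event = 2·(2/23) + 2·(1/23) + 2·(1/23) + 7·(2/23) + 7·(5/23) + 7·(5/23) + 10·(5/23) = 142/23.
E[X | Y ∈ {0, 1, 5}] = (142/23) / (21/23) = 142/21.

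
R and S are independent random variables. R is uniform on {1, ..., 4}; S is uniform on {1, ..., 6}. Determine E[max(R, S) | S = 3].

13/4

P(S = 3) = 1/6.
Summing max(R,S)·P(x,y) over outcomes with S = 3 gives 13/24.
E[max(R, S) | S = 3] = (13/24) / (1/6) = 13/4.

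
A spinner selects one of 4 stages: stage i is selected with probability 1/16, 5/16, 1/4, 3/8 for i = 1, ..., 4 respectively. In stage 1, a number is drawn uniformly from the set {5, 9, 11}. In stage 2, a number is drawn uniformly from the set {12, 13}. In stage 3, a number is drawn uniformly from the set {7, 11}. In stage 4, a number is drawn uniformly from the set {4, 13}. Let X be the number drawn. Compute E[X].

E[X | stage 1] = (5+9+11)/3 = 25/3.
E[X | stage 2] = (12+13)/2 = 25/2.
E[X | stage 3] = (7+11)/2 = 9.
E[X | stage 4] = (4+13)/2 = 17/2.
By the law of total expectation,
E[X] = (1/16)·(25/3) + (5/16)·(25/2) + (1/4)·(9) + (3/8)·(17/2) = 947/96.

947/96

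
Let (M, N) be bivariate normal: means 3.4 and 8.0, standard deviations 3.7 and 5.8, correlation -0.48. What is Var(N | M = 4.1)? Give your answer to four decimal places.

Var(N | M=x) = (1 − ρ²)·σ_N².
Var(N | M=4.1) = (5.8)²·(1 − (-0.48)²) = 33.64·0.7696 = 25.8893.

25.8893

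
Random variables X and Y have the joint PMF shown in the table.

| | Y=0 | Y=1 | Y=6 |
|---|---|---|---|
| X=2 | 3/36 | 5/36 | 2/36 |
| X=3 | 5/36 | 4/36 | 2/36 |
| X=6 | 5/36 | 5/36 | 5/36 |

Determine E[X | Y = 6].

40/9

P(Y = 6) = 1/4.
Σ X·P over the event = 2·(2/36) + 3·(2/36) + 6·(5/36) = 10/9.
E[X | Y = 6] = (10/9) / (1/4) = 40/9.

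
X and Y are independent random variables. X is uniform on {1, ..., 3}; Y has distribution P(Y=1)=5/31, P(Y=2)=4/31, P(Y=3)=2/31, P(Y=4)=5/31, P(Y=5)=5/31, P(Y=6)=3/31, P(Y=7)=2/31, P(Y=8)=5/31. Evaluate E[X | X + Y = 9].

9/5

P(X + Y = 9) = 10/93.
Summing X·P(x,y) over outcomes with X + Y = 9 gives 6/31.
E[X | X + Y = 9] = (6/31) / (10/93) = 9/5.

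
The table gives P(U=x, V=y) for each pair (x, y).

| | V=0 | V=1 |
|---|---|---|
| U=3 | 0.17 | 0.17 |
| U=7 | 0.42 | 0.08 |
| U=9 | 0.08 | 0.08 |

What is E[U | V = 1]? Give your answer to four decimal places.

5.4242

P(V = 1) = 0.33.
Σ U·P over the event = 3·(0.17) + 7·(0.08) + 9·(0.08) = 1.79.
E[U | V = 1] = (1.79) / (0.33) = 5.4242.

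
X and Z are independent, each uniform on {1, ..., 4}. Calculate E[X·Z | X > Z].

35/6

Outcomes with X > Z: (2,1), (3,1), (3,2), (4,1), (4,2), (4,3), each with probability 1/16.
E[X·Z | X > Z] = (2 + 3 + 6 + 4 + 8 + 12) / 6 = 35/6.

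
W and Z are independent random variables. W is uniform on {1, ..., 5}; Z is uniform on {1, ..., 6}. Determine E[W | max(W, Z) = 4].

Outcomes with max(W, Z) = 4: (1,4), (2,4), (3,4), (4,1), (4,2), (4,3), (4,4), each with probability 1/30.
E[W | max(W, Z) = 4] = (1 + 2 + 3 + 4 + 4 + 4 + 4) / 7 = 22/7.

22/7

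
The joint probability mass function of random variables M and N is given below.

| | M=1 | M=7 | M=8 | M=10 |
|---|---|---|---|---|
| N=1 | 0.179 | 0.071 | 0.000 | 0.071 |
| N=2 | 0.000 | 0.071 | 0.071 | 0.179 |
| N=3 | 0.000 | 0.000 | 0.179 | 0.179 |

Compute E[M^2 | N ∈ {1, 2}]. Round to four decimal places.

P(N ∈ {1, 2}) = 0.642.
Σ M^2·P over the event = 1·(0.179) + 49·(0.071) + 49·(0.071) + 64·(0.071) + 100·(0.071) + 100·(0.179) = 36.681.
E[M^2 | N ∈ {1, 2}] = (36.681) / (0.642) = 57.1355.

57.1355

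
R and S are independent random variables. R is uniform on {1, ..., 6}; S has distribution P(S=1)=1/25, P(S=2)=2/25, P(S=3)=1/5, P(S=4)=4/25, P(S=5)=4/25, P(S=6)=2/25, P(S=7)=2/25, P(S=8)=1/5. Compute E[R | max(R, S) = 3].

P(max(R, S) = 3) = 3/25.
Summing R·P(x,y) over outcomes with max(R, S) = 3 gives 13/50.
E[R | max(R, S) = 3] = (13/50) / (3/25) = 13/6.

13/6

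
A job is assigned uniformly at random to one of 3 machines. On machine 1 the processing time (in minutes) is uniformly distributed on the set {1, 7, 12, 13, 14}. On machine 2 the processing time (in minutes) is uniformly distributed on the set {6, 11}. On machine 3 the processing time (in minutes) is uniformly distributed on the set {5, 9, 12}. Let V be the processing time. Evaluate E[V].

E[V | machine 1] = (1+7+12+13+14)/5 = 47/5.
E[V | machine 2] = (6+11)/2 = 17/2.
E[V | machine 3] = (5+9+12)/3 = 26/3.
By the law of total expectation,
E[V] = (1/3)·(47/5) + (1/3)·(17/2) + (1/3)·(26/3) = 797/90.

797/90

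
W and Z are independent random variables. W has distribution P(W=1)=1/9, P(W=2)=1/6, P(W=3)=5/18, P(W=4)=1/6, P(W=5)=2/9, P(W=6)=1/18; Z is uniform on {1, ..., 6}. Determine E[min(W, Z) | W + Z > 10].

31/6

P(W + Z > 10) = 1/18.
Summing min(W,Z)·P(x,y) over outcomes with W + Z > 10 gives 31/108.
E[min(W, Z) | W + Z > 10] = (31/108) / (1/18) = 31/6.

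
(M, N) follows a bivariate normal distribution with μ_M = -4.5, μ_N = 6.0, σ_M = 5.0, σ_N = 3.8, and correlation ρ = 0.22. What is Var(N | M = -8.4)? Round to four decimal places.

13.7411

Var(N | M=x) = (1 − ρ²)·σ_N².
Var(N | M=-8.4) = (3.8)²·(1 − (0.22)²) = 14.44·0.9516 = 13.7411.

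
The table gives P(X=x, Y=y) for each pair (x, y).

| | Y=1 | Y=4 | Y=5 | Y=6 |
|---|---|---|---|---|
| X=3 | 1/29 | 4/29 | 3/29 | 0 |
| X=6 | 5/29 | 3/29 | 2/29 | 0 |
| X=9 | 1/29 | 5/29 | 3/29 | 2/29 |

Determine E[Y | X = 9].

P(X = 9) = 11/29.
Σ Y·P over the event = 1·(1/29) + 4·(5/29) + 5·(3/29) + 6·(2/29) = 48/29.
E[Y | X = 9] = (48/29) / (11/29) = 48/11.

48/11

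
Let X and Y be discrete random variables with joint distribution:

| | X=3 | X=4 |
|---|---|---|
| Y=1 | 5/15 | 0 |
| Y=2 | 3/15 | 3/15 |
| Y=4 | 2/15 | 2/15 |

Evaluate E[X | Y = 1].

P(Y = 1) = 1/3.
Σ X·P over the event = 3·(5/15) = 1.
E[X | Y = 1] = (1) / (1/3) = 3.

3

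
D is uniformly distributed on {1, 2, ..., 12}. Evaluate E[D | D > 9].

Given D > 9, D is equally likely to be any of {10, 11, 12}.
E[D | D > 9] = (10 + 11 + 12) / 3 = 11.

11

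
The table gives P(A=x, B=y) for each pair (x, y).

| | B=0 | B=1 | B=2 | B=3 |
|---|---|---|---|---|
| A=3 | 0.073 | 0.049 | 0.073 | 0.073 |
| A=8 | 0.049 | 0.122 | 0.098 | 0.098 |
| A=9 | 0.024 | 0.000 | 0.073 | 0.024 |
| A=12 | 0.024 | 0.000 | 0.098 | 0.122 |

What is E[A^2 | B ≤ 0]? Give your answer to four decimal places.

54.0765

P(B ≤ 0) = 0.170.
Σ A^2·P over the event = 9·(0.073) + 64·(0.049) + 81·(0.024) + 144·(0.024) = 9.193.
E[A^2 | B ≤ 0] = (9.193) / (0.170) = 54.0765.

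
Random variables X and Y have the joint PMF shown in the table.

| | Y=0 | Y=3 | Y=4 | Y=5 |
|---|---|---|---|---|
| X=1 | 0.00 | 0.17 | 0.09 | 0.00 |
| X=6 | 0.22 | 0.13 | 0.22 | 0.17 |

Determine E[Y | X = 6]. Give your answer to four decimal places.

P(X = 6) = 0.74.
Σ Y·P over the event = 0·(0.22) + 3·(0.13) + 4·(0.22) + 5·(0.17) = 2.12.
E[Y | X = 6] = (2.12) / (0.74) = 2.8649.

2.8649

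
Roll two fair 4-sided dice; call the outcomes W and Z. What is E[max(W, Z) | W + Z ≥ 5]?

Outcomes with W + Z ≥ 5: (1,4), (2,3), (2,4), (3,2), (3,3), (3,4), (4,1), (4,2), (4,3), (4,4), each with probability 1/16.
E[max(W, Z) | W + Z ≥ 5] = (4 + 3 + 4 + 3 + 3 + 4 + 4 + 4 + 4 + 4) / 10 = 37/10.

37/10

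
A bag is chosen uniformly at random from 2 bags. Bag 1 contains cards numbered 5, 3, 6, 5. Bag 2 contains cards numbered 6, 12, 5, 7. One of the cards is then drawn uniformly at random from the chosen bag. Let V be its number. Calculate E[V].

E[V | bag 1] = (5+3+6+5)/4 = 19/4.
E[V | bag 2] = (6+12+5+7)/4 = 15/2.
By the law of total expectation,
E[V] = (1/2)·(19/4) + (1/2)·(15/2) = 49/8.

49/8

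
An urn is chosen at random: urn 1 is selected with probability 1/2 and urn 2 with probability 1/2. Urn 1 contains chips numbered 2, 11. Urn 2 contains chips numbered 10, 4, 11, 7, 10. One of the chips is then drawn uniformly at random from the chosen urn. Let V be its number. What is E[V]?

149/20

E[V | urn 1] = (2+11)/2 = 13/2.
E[V | urn 2] = (10+4+11+7+10)/5 = 42/5.
E[V] = (1/2)·(13/2) + (1/2)·(42/5) = 149/20.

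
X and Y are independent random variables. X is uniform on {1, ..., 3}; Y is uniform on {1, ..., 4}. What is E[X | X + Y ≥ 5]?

Outcomes with X + Y ≥ 5: (1,4), (2,3), (2,4), (3,2), (3,3), (3,4), each with probability 1/12.
E[X | X + Y ≥ 5] = (1 + 2 + 2 + 3 + 3 + 3) / 6 = 7/3.

7/3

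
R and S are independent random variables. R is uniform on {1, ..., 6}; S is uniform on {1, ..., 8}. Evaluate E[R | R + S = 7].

Outcomes with R + S = 7: (1,6), (2,5), (3,4), (4,3), (5,2), (6,1), each with probability 1/48.
E[R | R + S = 7] = (1 + 2 + 3 + 4 + 5 + 6) / 6 = 7/2.

7/2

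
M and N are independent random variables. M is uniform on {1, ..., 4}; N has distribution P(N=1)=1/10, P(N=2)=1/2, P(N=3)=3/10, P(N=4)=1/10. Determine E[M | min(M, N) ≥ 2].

P(min(M, N) ≥ 2) = 27/40.
Summing M·P(x,y) over outcomes with min(M, N) ≥ 2 gives 81/40.
E[M | min(M, N) ≥ 2] = (81/40) / (27/40) = 3.

3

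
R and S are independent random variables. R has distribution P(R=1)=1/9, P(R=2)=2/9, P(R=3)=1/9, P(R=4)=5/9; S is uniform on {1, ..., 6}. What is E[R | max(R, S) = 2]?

9/5

P(max(R, S) = 2) = 5/54.
Summing R·P(x,y) over outcomes with max(R, S) = 2 gives 1/6.
E[R | max(R, S) = 2] = (1/6) / (5/54) = 9/5.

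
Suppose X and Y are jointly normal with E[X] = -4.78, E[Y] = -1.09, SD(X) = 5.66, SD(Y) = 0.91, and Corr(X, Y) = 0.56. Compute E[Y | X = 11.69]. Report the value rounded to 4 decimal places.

The regression of Y on X has slope ρ·σ_Y/σ_X and passes through (μ_X, μ_Y).
E[Y | X=11.69] = -1.09 + (0.56)·(0.91/5.66)·(11.69 − (-4.78)) = -1.09 + (0.090035)·(16.47) = 0.3929.

0.3929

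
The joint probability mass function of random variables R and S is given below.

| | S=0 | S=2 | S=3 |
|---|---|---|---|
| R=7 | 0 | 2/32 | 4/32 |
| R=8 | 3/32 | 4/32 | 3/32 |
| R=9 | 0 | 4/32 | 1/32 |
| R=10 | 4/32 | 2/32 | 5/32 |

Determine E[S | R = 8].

17/10

P(R = 8) = 5/16.
Summing S·P(R=x,S=y) over the conditioning event gives 17/32.
E[S | R = 8] = (17/32) / (5/16) = 17/10.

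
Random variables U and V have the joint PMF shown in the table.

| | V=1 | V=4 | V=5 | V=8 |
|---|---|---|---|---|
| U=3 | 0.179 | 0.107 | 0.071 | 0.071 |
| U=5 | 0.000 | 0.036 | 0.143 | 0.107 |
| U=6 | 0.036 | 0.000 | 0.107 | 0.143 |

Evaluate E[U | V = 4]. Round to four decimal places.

P(V = 4) = 0.143.
Summing U·P(U=x,V=y) over the conditioning event gives 0.501.
E[U | V = 4] = (0.501) / (0.143) = 3.5035.

3.5035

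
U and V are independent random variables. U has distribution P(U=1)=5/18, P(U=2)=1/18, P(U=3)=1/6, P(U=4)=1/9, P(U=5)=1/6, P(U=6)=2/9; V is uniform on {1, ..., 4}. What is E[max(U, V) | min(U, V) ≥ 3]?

115/24

P(min(U, V) ≥ 3) = 1/3.
Summing max(U,V)·P(x,y) over outcomes with min(U, V) ≥ 3 gives 115/72.
E[max(U, V) | min(U, V) ≥ 3] = (115/72) / (1/3) = 115/24.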